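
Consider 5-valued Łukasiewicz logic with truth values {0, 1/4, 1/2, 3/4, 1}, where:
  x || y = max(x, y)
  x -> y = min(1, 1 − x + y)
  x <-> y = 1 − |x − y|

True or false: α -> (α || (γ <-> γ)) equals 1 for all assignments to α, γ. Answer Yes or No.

At α = 1/2, γ = 1, for instance:
γ <-> γ = 1 <-> 1 = 1
α || (γ <-> γ) = 1/2 || 1 = 1
α -> (α || (γ <-> γ)) = 1/2 -> 1 = 1
and checking the remaining 24 assignments likewise gives ≥ 1 in every case.

Yes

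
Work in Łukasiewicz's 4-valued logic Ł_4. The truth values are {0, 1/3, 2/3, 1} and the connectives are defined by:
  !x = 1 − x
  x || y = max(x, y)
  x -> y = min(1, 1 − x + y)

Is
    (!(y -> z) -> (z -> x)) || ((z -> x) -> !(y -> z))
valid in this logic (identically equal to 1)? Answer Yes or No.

Yes

At x = 0, y = 0, z = 2/3, for instance:
y -> z = 0 -> 2/3 = 1
!(y -> z) = !1 = 0
z -> x = 2/3 -> 0 = 1/3
!(y -> z) -> (z -> x) = 0 -> 1/3 = 1
(z -> x) -> !(y -> z) = 1/3 -> 0 = 2/3
(!(y -> z) -> (z -> x)) || ((z -> x) -> !(y -> z)) = 1 || 2/3 = 1
and checking the remaining 63 assignments likewise gives ≥ 1 in every case.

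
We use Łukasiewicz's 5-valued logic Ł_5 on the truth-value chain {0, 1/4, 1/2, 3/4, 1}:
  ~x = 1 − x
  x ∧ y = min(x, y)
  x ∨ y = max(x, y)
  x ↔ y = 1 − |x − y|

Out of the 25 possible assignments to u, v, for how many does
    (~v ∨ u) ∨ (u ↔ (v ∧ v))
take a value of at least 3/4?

19

value 1: 12 assignments (counts)
value 3/4: 7 assignments (counts)
value 1/2: 3 assignments
value 1/4: 2 assignments
value 0: 1 assignment
So 19 of the 25 assignments meet the threshold.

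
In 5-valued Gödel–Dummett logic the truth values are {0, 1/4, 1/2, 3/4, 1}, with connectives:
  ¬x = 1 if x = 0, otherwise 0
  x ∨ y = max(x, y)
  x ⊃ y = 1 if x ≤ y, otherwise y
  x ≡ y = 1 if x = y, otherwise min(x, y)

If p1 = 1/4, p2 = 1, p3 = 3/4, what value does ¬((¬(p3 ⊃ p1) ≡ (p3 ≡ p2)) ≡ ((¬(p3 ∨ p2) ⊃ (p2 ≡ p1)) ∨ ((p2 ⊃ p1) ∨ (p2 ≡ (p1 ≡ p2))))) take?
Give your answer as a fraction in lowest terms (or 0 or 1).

1

p3 ⊃ p1 = 3/4 ⊃ 1/4 = 1/4
¬(p3 ⊃ p1) = ¬1/4 = 0
p3 ≡ p2 = 3/4 ≡ 1 = 3/4
¬(p3 ⊃ p1) ≡ (p3 ≡ p2) = 0 ≡ 3/4 = 0
p3 ∨ p2 = 3/4 ∨ 1 = 1
¬(p3 ∨ p2) = ¬1 = 0
p2 ≡ p1 = 1 ≡ 1/4 = 1/4
¬(p3 ∨ p2) ⊃ (p2 ≡ p1) = 0 ⊃ 1/4 = 1
p2 ⊃ p1 = 1 ⊃ 1/4 = 1/4
p1 ≡ p2 = 1/4 ≡ 1 = 1/4
p2 ≡ (p1 ≡ p2) = 1 ≡ 1/4 = 1/4
(p2 ⊃ p1) ∨ (p2 ≡ (p1 ≡ p2)) = 1/4 ∨ 1/4 = 1/4
(¬(p3 ∨ p2) ⊃ (p2 ≡ p1)) ∨ ((p2 ⊃ p1) ∨ (p2 ≡ (p1 ≡ p2))) = 1 ∨ 1/4 = 1
(¬(p3 ⊃ p1) ≡ (p3 ≡ p2)) ≡ ((¬(p3 ∨ p2) ⊃ (p2 ≡ p1)) ∨ ((p2 ⊃ p1) ∨ (p2 ≡ (p1 ≡ p2)))) = 0 ≡ 1 = 0
¬((¬(p3 ⊃ p1) ≡ (p3 ≡ p2)) ≡ ((¬(p3 ∨ p2) ⊃ (p2 ≡ p1)) ∨ ((p2 ⊃ p1) ∨ (p2 ≡ (p1 ≡ p2))))) = ¬0 = 1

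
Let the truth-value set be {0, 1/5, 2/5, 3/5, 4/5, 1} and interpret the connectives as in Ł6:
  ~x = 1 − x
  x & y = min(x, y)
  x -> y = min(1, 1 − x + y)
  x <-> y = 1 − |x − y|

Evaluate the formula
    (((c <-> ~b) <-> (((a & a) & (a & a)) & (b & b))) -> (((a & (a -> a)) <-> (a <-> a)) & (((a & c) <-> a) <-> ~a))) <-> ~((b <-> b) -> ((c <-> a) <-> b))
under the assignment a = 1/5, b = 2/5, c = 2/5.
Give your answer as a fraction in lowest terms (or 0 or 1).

~b = ~2/5 = 3/5
c <-> ~b = 2/5 <-> 3/5 = 4/5
a & a = 1/5 & 1/5 = 1/5
a & a = 1/5 & 1/5 = 1/5
(a & a) & (a & a) = 1/5 & 1/5 = 1/5
b & b = 2/5 & 2/5 = 2/5
((a & a) & (a & a)) & (b & b) = 1/5 & 2/5 = 1/5
(c <-> ~b) <-> (((a & a) & (a & a)) & (b & b)) = 4/5 <-> 1/5 = 2/5
a -> a = 1/5 -> 1/5 = 1
a & (a -> a) = 1/5 & 1 = 1/5
a <-> a = 1/5 <-> 1/5 = 1
(a & (a -> a)) <-> (a <-> a) = 1/5 <-> 1 = 1/5
a & c = 1/5 & 2/5 = 1/5
(a & c) <-> a = 1/5 <-> 1/5 = 1
~a = ~1/5 = 4/5
((a & c) <-> a) <-> ~a = 1 <-> 4/5 = 4/5
((a & (a -> a)) <-> (a <-> a)) & (((a & c) <-> a) <-> ~a) = 1/5 & 4/5 = 1/5
((c <-> ~b) <-> (((a & a) & (a & a)) & (b & b))) -> (((a & (a -> a)) <-> (a <-> a)) & (((a & c) <-> a) <-> ~a)) = 2/5 -> 1/5 = 4/5
b <-> b = 2/5 <-> 2/5 = 1
c <-> a = 2/5 <-> 1/5 = 4/5
(c <-> a) <-> b = 4/5 <-> 2/5 = 3/5
(b <-> b) -> ((c <-> a) <-> b) = 1 -> 3/5 = 3/5
~((b <-> b) -> ((c <-> a) <-> b)) = ~3/5 = 2/5
(((c <-> ~b) <-> (((a & a) & (a & a)) & (b & b))) -> (((a & (a -> a)) <-> (a <-> a)) & (((a & c) <-> a) <-> ~a))) <-> ~((b <-> b) -> ((c <-> a) <-> b)) = 4/5 <-> 2/5 = 3/5

3/5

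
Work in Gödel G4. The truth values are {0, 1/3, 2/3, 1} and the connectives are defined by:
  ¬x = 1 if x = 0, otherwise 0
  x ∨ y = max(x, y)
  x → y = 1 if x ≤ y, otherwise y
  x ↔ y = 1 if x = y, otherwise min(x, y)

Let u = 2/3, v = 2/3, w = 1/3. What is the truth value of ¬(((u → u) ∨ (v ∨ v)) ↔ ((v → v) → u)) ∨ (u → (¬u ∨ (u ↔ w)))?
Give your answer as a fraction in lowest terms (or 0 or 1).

1/3

u → u = 2/3 → 2/3 = 1
v ∨ v = 2/3 ∨ 2/3 = 2/3
(u → u) ∨ (v ∨ v) = 1 ∨ 2/3 = 1
v → v = 2/3 → 2/3 = 1
(v → v) → u = 1 → 2/3 = 2/3
((u → u) ∨ (v ∨ v)) ↔ ((v → v) → u) = 1 ↔ 2/3 = 2/3
¬(((u → u) ∨ (v ∨ v)) ↔ ((v → v) → u)) = ¬2/3 = 0
¬u = ¬2/3 = 0
u ↔ w = 2/3 ↔ 1/3 = 1/3
¬u ∨ (u ↔ w) = 0 ∨ 1/3 = 1/3
u → (¬u ∨ (u ↔ w)) = 2/3 → 1/3 = 1/3
¬(((u → u) ∨ (v ∨ v)) ↔ ((v → v) → u)) ∨ (u → (¬u ∨ (u ↔ w))) = 0 ∨ 1/3 = 1/3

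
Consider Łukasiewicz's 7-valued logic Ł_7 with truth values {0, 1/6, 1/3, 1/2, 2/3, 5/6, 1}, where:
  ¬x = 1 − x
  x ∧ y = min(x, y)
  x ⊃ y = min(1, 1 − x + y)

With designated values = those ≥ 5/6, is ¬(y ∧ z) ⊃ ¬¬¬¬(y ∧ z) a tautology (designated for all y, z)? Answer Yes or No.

No

Counterexample: take y = 0, z = 0.
y ∧ z = 0 ∧ 0 = 0
¬(y ∧ z) = ¬0 = 1
y ∧ z = 0 ∧ 0 = 0
¬(y ∧ z) = ¬0 = 1
¬¬(y ∧ z) = ¬1 = 0
¬¬¬(y ∧ z) = ¬0 = 1
¬¬¬¬(y ∧ z) = ¬1 = 0
¬(y ∧ z) ⊃ ¬¬¬¬(y ∧ z) = 1 ⊃ 0 = 0
This gives 0, which is below 5/6.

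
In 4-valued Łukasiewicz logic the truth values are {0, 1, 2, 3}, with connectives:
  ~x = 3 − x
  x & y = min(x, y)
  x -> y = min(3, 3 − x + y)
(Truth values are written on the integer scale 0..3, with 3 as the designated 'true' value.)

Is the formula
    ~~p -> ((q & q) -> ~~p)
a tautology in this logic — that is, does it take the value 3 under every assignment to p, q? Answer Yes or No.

Yes

p = 0, q = 0 ↦ 3
p = 0, q = 1 ↦ 3
p = 0, q = 2 ↦ 3
p = 0, q = 3 ↦ 3
p = 1, q = 0 ↦ 3
p = 1, q = 1 ↦ 3
p = 1, q = 2 ↦ 3
p = 1, q = 3 ↦ 3
p = 2, q = 0 ↦ 3
p = 2, q = 1 ↦ 3
p = 2, q = 2 ↦ 3
p = 2, q = 3 ↦ 3
p = 3, q = 0 ↦ 3
p = 3, q = 1 ↦ 3
p = 3, q = 2 ↦ 3
p = 3, q = 3 ↦ 3
Every assignment gives a value ≥ 3.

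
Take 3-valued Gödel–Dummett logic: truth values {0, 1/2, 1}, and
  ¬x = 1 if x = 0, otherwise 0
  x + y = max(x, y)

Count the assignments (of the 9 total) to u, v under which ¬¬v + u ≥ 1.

7

u = 0, v = 0 ↦ 0  <
u = 0, v = 1/2 ↦ 1  ≥
u = 0, v = 1 ↦ 1  ≥
u = 1/2, v = 0 ↦ 1/2  <
u = 1/2, v = 1/2 ↦ 1  ≥
u = 1/2, v = 1 ↦ 1  ≥
u = 1, v = 0 ↦ 1  ≥
u = 1, v = 1/2 ↦ 1  ≥
u = 1, v = 1 ↦ 1  ≥
So 7 of the 9 assignments meet the threshold.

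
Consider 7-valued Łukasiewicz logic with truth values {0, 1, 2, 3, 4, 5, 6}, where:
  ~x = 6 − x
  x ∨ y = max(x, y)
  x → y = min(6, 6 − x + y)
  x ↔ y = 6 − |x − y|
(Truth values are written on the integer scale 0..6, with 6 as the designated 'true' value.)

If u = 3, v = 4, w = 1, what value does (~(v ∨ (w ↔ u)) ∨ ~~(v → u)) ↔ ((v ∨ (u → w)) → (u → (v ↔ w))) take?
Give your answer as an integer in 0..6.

5

w ↔ u = 1 ↔ 3 = 4
v ∨ (w ↔ u) = 4 ∨ 4 = 4
~(v ∨ (w ↔ u)) = ~4 = 2
v → u = 4 → 3 = 5
~(v → u) = ~5 = 1
~~(v → u) = ~1 = 5
~(v ∨ (w ↔ u)) ∨ ~~(v → u) = 2 ∨ 5 = 5
u → w = 3 → 1 = 4
v ∨ (u → w) = 4 ∨ 4 = 4
v ↔ w = 4 ↔ 1 = 3
u → (v ↔ w) = 3 → 3 = 6
(v ∨ (u → w)) → (u → (v ↔ w)) = 4 → 6 = 6
(~(v ∨ (w ↔ u)) ∨ ~~(v → u)) ↔ ((v ∨ (u → w)) → (u → (v ↔ w))) = 5 ↔ 6 = 5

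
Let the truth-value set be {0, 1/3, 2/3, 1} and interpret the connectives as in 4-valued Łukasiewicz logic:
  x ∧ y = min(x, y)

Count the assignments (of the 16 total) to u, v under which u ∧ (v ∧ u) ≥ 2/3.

4

u = 0, v = 0 ↦ 0  <
u = 0, v = 1/3 ↦ 0  <
u = 0, v = 2/3 ↦ 0  <
u = 0, v = 1 ↦ 0  <
u = 1/3, v = 0 ↦ 0  <
u = 1/3, v = 1/3 ↦ 1/3  <
u = 1/3, v = 2/3 ↦ 1/3  <
u = 1/3, v = 1 ↦ 1/3  <
u = 2/3, v = 0 ↦ 0  <
u = 2/3, v = 1/3 ↦ 1/3  <
u = 2/3, v = 2/3 ↦ 2/3  ≥
u = 2/3, v = 1 ↦ 2/3  ≥
u = 1, v = 0 ↦ 0  <
u = 1, v = 1/3 ↦ 1/3  <
u = 1, v = 2/3 ↦ 2/3  ≥
u = 1, v = 1 ↦ 1  ≥
So 4 of the 16 assignments meet the threshold.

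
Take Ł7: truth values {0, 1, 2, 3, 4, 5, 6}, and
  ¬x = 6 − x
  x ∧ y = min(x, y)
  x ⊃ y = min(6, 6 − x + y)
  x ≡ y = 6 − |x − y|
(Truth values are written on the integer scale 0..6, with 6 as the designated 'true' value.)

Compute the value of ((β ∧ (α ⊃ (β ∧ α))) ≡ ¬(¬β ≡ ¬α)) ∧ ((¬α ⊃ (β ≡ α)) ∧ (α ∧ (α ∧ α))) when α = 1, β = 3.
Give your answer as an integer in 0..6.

β ∧ α = 3 ∧ 1 = 1
α ⊃ (β ∧ α) = 1 ⊃ 1 = 6
β ∧ (α ⊃ (β ∧ α)) = 3 ∧ 6 = 3
¬β = ¬3 = 3
¬α = ¬1 = 5
¬β ≡ ¬α = 3 ≡ 5 = 4
¬(¬β ≡ ¬α) = ¬4 = 2
(β ∧ (α ⊃ (β ∧ α))) ≡ ¬(¬β ≡ ¬α) = 3 ≡ 2 = 5
¬α = ¬1 = 5
β ≡ α = 3 ≡ 1 = 4
¬α ⊃ (β ≡ α) = 5 ⊃ 4 = 5
α ∧ α = 1 ∧ 1 = 1
α ∧ (α ∧ α) = 1 ∧ 1 = 1
(¬α ⊃ (β ≡ α)) ∧ (α ∧ (α ∧ α)) = 5 ∧ 1 = 1
((β ∧ (α ⊃ (β ∧ α))) ≡ ¬(¬β ≡ ¬α)) ∧ ((¬α ⊃ (β ≡ α)) ∧ (α ∧ (α ∧ α))) = 5 ∧ 1 = 1

1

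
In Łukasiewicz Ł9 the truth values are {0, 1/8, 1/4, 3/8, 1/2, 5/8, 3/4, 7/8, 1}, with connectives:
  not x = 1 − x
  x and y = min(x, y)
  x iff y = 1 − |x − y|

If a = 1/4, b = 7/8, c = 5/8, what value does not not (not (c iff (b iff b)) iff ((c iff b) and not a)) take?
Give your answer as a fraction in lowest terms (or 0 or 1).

5/8

b iff b = 7/8 iff 7/8 = 1
c iff (b iff b) = 5/8 iff 1 = 5/8
not (c iff (b iff b)) = not 5/8 = 3/8
c iff b = 5/8 iff 7/8 = 3/4
not a = not 1/4 = 3/4
(c iff b) and not a = 3/4 and 3/4 = 3/4
not (c iff (b iff b)) iff ((c iff b) and not a) = 3/8 iff 3/4 = 5/8
not (not (c iff (b iff b)) iff ((c iff b) and not a)) = not 5/8 = 3/8
not not (not (c iff (b iff b)) iff ((c iff b) and not a)) = not 3/8 = 5/8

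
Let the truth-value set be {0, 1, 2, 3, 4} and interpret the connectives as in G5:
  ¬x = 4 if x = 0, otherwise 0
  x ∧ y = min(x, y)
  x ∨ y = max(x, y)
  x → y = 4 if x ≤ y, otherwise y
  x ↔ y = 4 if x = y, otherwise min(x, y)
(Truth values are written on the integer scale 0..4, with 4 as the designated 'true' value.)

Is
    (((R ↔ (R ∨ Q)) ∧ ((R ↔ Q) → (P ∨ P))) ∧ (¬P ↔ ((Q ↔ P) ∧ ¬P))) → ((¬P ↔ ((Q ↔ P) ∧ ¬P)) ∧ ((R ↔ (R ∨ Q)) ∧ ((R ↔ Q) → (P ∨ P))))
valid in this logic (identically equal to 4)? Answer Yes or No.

Yes

At P = 2, Q = 4, R = 2, for instance:
R ∨ Q = 2 ∨ 4 = 4
R ↔ (R ∨ Q) = 2 ↔ 4 = 2
R ↔ Q = 2 ↔ 4 = 2
P ∨ P = 2 ∨ 2 = 2
(R ↔ Q) → (P ∨ P) = 2 → 2 = 4
(R ↔ (R ∨ Q)) ∧ ((R ↔ Q) → (P ∨ P)) = 2 ∧ 4 = 2
¬P = ¬2 = 0
Q ↔ P = 4 ↔ 2 = 2
¬P = ¬2 = 0
(Q ↔ P) ∧ ¬P = 2 ∧ 0 = 0
¬P ↔ ((Q ↔ P) ∧ ¬P) = 0 ↔ 0 = 4
((R ↔ (R ∨ Q)) ∧ ((R ↔ Q) → (P ∨ P))) ∧ (¬P ↔ ((Q ↔ P) ∧ ¬P)) = 2 ∧ 4 = 2
(¬P ↔ ((Q ↔ P) ∧ ¬P)) ∧ ((R ↔ (R ∨ Q)) ∧ ((R ↔ Q) → (P ∨ P))) = 4 ∧ 2 = 2
(((R ↔ (R ∨ Q)) ∧ ((R ↔ Q) → (P ∨ P))) ∧ (¬P ↔ ((Q ↔ P) ∧ ¬P))) → ((¬P ↔ ((Q ↔ P) ∧ ¬P)) ∧ ((R ↔ (R ∨ Q)) ∧ ((R ↔ Q) → (P ∨ P)))) = 2 → 2 = 4
and checking the remaining 124 assignments likewise gives ≥ 4 in every case.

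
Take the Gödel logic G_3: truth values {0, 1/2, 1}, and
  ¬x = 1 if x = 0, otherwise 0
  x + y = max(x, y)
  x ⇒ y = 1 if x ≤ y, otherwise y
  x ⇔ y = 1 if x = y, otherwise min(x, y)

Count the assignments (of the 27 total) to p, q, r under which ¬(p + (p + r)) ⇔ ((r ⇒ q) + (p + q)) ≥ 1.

value 1: 5 assignments (counts)
value 0: 22 assignments
So 5 of the 27 assignments meet the threshold.

5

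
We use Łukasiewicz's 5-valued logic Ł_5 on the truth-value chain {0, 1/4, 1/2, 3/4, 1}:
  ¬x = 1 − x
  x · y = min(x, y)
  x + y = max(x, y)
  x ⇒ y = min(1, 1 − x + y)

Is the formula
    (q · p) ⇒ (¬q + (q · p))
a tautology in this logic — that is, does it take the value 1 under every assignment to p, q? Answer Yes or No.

Yes

At p = 1/2, q = 1, for instance:
q · p = 1 · 1/2 = 1/2
¬q = ¬1 = 0
¬q + (q · p) = 0 + 1/2 = 1/2
(q · p) ⇒ (¬q + (q · p)) = 1/2 ⇒ 1/2 = 1
and checking the remaining 24 assignments likewise gives ≥ 1 in every case.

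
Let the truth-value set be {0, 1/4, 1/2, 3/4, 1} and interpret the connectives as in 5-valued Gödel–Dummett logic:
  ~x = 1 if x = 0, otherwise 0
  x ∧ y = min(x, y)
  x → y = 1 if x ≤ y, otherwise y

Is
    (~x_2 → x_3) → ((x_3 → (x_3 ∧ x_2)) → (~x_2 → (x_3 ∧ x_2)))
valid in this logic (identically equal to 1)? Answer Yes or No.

Yes

At x_2 = 1, x_3 = 1/4, for instance:
~x_2 = ~1 = 0
~x_2 → x_3 = 0 → 1/4 = 1
x_3 ∧ x_2 = 1/4 ∧ 1 = 1/4
x_3 → (x_3 ∧ x_2) = 1/4 → 1/4 = 1
~x_2 → (x_3 ∧ x_2) = 0 → 1/4 = 1
(x_3 → (x_3 ∧ x_2)) → (~x_2 → (x_3 ∧ x_2)) = 1 → 1 = 1
(~x_2 → x_3) → ((x_3 → (x_3 ∧ x_2)) → (~x_2 → (x_3 ∧ x_2))) = 1 → 1 = 1
and checking the remaining 24 assignments likewise gives ≥ 1 in every case.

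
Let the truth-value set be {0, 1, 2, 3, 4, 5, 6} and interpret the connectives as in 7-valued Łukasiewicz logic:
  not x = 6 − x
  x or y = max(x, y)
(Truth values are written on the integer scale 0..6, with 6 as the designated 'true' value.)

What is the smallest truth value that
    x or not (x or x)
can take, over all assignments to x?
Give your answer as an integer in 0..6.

Take x = 3:
x or x = 3 or 3 = 3
not (x or x) = not 3 = 3
x or not (x or x) = 3 or 3 = 3
No assignment yields a value below 3, so this is the minimum.

3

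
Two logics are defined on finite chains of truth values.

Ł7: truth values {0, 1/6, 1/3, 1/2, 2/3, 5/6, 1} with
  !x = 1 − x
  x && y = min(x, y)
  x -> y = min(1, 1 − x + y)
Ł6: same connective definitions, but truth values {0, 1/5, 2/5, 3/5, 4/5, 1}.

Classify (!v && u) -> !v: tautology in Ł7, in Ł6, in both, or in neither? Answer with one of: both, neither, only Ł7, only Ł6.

In Ł7: every assignment gives 1 — tautology.
In Ł6: every assignment gives 1 — tautology.

both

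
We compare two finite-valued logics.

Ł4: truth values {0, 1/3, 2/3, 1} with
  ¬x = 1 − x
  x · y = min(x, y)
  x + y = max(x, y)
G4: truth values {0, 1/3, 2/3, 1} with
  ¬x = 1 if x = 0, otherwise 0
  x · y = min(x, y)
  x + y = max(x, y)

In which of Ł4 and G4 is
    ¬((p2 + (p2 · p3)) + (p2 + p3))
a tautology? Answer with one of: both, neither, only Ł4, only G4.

In Ł4: at p2 = 0, p3 = 1/3 the value is 2/3 — not a tautology.
In G4: at p2 = 0, p3 = 1/3 the value is 0 — not a tautology.

neither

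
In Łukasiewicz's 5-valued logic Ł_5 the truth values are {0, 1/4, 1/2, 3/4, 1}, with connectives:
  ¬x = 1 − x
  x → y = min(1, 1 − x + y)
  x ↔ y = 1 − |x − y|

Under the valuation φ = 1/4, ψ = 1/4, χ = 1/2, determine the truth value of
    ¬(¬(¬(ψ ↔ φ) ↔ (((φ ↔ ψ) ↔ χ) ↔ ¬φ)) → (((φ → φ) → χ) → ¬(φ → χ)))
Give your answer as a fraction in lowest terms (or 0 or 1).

1/4

ψ ↔ φ = 1/4 ↔ 1/4 = 1
¬(ψ ↔ φ) = ¬1 = 0
φ ↔ ψ = 1/4 ↔ 1/4 = 1
(φ ↔ ψ) ↔ χ = 1 ↔ 1/2 = 1/2
¬φ = ¬1/4 = 3/4
((φ ↔ ψ) ↔ χ) ↔ ¬φ = 1/2 ↔ 3/4 = 3/4
¬(ψ ↔ φ) ↔ (((φ ↔ ψ) ↔ χ) ↔ ¬φ) = 0 ↔ 3/4 = 1/4
¬(¬(ψ ↔ φ) ↔ (((φ ↔ ψ) ↔ χ) ↔ ¬φ)) = ¬1/4 = 3/4
φ → φ = 1/4 → 1/4 = 1
(φ → φ) → χ = 1 → 1/2 = 1/2
φ → χ = 1/4 → 1/2 = 1
¬(φ → χ) = ¬1 = 0
((φ → φ) → χ) → ¬(φ → χ) = 1/2 → 0 = 1/2
¬(¬(ψ ↔ φ) ↔ (((φ ↔ ψ) ↔ χ) ↔ ¬φ)) → (((φ → φ) → χ) → ¬(φ → χ)) = 3/4 → 1/2 = 3/4
¬(¬(¬(ψ ↔ φ) ↔ (((φ ↔ ψ) ↔ χ) ↔ ¬φ)) → (((φ → φ) → χ) → ¬(φ → χ))) = ¬3/4 = 1/4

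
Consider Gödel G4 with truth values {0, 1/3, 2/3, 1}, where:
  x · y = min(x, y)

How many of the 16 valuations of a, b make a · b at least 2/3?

a = 0, b = 0 ↦ 0  <
a = 0, b = 1/3 ↦ 0  <
a = 0, b = 2/3 ↦ 0  <
a = 0, b = 1 ↦ 0  <
a = 1/3, b = 0 ↦ 0  <
a = 1/3, b = 1/3 ↦ 1/3  <
a = 1/3, b = 2/3 ↦ 1/3  <
a = 1/3, b = 1 ↦ 1/3  <
a = 2/3, b = 0 ↦ 0  <
a = 2/3, b = 1/3 ↦ 1/3  <
a = 2/3, b = 2/3 ↦ 2/3  ≥
a = 2/3, b = 1 ↦ 2/3  ≥
a = 1, b = 0 ↦ 0  <
a = 1, b = 1/3 ↦ 1/3  <
a = 1, b = 2/3 ↦ 2/3  ≥
a = 1, b = 1 ↦ 1  ≥
So 4 of the 16 assignments meet the threshold.

4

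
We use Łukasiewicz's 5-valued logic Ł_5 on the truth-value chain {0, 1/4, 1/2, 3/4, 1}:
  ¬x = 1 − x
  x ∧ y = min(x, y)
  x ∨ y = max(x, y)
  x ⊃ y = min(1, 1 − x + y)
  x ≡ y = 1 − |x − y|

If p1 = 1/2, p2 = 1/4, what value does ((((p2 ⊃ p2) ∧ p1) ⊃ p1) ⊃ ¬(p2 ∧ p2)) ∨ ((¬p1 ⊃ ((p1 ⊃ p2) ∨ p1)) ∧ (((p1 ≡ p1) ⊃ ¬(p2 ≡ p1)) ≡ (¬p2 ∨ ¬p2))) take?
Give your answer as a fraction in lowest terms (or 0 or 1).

p2 ⊃ p2 = 1/4 ⊃ 1/4 = 1
(p2 ⊃ p2) ∧ p1 = 1 ∧ 1/2 = 1/2
((p2 ⊃ p2) ∧ p1) ⊃ p1 = 1/2 ⊃ 1/2 = 1
p2 ∧ p2 = 1/4 ∧ 1/4 = 1/4
¬(p2 ∧ p2) = ¬1/4 = 3/4
(((p2 ⊃ p2) ∧ p1) ⊃ p1) ⊃ ¬(p2 ∧ p2) = 1 ⊃ 3/4 = 3/4
¬p1 = ¬1/2 = 1/2
p1 ⊃ p2 = 1/2 ⊃ 1/4 = 3/4
(p1 ⊃ p2) ∨ p1 = 3/4 ∨ 1/2 = 3/4
¬p1 ⊃ ((p1 ⊃ p2) ∨ p1) = 1/2 ⊃ 3/4 = 1
p1 ≡ p1 = 1/2 ≡ 1/2 = 1
p2 ≡ p1 = 1/4 ≡ 1/2 = 3/4
¬(p2 ≡ p1) = ¬3/4 = 1/4
(p1 ≡ p1) ⊃ ¬(p2 ≡ p1) = 1 ⊃ 1/4 = 1/4
¬p2 = ¬1/4 = 3/4
¬p2 = ¬1/4 = 3/4
¬p2 ∨ ¬p2 = 3/4 ∨ 3/4 = 3/4
((p1 ≡ p1) ⊃ ¬(p2 ≡ p1)) ≡ (¬p2 ∨ ¬p2) = 1/4 ≡ 3/4 = 1/2
(¬p1 ⊃ ((p1 ⊃ p2) ∨ p1)) ∧ (((p1 ≡ p1) ⊃ ¬(p2 ≡ p1)) ≡ (¬p2 ∨ ¬p2)) = 1 ∧ 1/2 = 1/2
((((p2 ⊃ p2) ∧ p1) ⊃ p1) ⊃ ¬(p2 ∧ p2)) ∨ ((¬p1 ⊃ ((p1 ⊃ p2) ∨ p1)) ∧ (((p1 ≡ p1) ⊃ ¬(p2 ≡ p1)) ≡ (¬p2 ∨ ¬p2))) = 3/4 ∨ 1/2 = 3/4

3/4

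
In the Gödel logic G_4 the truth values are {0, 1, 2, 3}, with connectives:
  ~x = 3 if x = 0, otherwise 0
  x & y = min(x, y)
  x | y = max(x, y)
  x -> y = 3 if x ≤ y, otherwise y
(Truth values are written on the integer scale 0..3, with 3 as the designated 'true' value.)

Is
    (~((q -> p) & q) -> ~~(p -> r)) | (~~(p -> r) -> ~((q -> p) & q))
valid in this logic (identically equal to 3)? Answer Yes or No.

At p = 1, q = 2, r = 1, for instance:
q -> p = 2 -> 1 = 1
(q -> p) & q = 1 & 2 = 1
~((q -> p) & q) = ~1 = 0
p -> r = 1 -> 1 = 3
~(p -> r) = ~3 = 0
~~(p -> r) = ~0 = 3
~((q -> p) & q) -> ~~(p -> r) = 0 -> 3 = 3
~~(p -> r) -> ~((q -> p) & q) = 3 -> 0 = 0
(~((q -> p) & q) -> ~~(p -> r)) | (~~(p -> r) -> ~((q -> p) & q)) = 3 | 0 = 3
and checking the remaining 63 assignments likewise gives ≥ 3 in every case.

Yes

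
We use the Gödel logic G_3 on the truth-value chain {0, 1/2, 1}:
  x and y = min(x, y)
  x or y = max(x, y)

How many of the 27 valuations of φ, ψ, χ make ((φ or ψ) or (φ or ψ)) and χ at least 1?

value 1: 5 assignments (counts)
value 1/2: 11 assignments
value 0: 11 assignments
So 5 of the 27 assignments meet the threshold.

5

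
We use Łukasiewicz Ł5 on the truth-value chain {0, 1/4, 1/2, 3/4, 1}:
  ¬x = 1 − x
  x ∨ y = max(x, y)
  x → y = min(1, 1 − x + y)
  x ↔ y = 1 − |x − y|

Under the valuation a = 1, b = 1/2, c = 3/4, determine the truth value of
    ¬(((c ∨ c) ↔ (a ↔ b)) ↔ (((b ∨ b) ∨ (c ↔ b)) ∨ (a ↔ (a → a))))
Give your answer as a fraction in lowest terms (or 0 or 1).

1/4

c ∨ c = 3/4 ∨ 3/4 = 3/4
a ↔ b = 1 ↔ 1/2 = 1/2
(c ∨ c) ↔ (a ↔ b) = 3/4 ↔ 1/2 = 3/4
b ∨ b = 1/2 ∨ 1/2 = 1/2
c ↔ b = 3/4 ↔ 1/2 = 3/4
(b ∨ b) ∨ (c ↔ b) = 1/2 ∨ 3/4 = 3/4
a → a = 1 → 1 = 1
a ↔ (a → a) = 1 ↔ 1 = 1
((b ∨ b) ∨ (c ↔ b)) ∨ (a ↔ (a → a)) = 3/4 ∨ 1 = 1
((c ∨ c) ↔ (a ↔ b)) ↔ (((b ∨ b) ∨ (c ↔ b)) ∨ (a ↔ (a → a))) = 3/4 ↔ 1 = 3/4
¬(((c ∨ c) ↔ (a ↔ b)) ↔ (((b ∨ b) ∨ (c ↔ b)) ∨ (a ↔ (a → a)))) = ¬3/4 = 1/4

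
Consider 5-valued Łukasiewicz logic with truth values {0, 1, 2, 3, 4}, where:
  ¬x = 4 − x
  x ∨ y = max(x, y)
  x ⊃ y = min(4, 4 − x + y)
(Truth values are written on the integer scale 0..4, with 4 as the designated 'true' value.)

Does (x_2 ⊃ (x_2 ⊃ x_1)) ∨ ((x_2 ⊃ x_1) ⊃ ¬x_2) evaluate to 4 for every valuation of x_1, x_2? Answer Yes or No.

Counterexample: take x_1 = 1, x_2 = 3.
x_2 ⊃ x_1 = 3 ⊃ 1 = 2
x_2 ⊃ (x_2 ⊃ x_1) = 3 ⊃ 2 = 3
x_2 ⊃ x_1 = 3 ⊃ 1 = 2
¬x_2 = ¬3 = 1
(x_2 ⊃ x_1) ⊃ ¬x_2 = 2 ⊃ 1 = 3
(x_2 ⊃ (x_2 ⊃ x_1)) ∨ ((x_2 ⊃ x_1) ⊃ ¬x_2) = 3 ∨ 3 = 3
This gives 3 ≠ 4.

No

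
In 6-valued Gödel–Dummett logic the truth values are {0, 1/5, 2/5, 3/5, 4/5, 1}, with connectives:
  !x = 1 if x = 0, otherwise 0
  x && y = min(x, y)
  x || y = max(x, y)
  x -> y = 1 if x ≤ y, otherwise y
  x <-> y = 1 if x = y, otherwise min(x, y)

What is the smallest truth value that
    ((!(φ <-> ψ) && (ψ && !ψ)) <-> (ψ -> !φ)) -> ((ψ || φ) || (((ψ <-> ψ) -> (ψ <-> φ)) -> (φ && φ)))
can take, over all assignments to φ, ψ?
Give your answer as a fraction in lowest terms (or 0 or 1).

1/5

Take φ = 1/5, ψ = 1/5:
φ <-> ψ = 1/5 <-> 1/5 = 1
!(φ <-> ψ) = !1 = 0
!ψ = !1/5 = 0
ψ && !ψ = 1/5 && 0 = 0
!(φ <-> ψ) && (ψ && !ψ) = 0 && 0 = 0
!φ = !1/5 = 0
ψ -> !φ = 1/5 -> 0 = 0
(!(φ <-> ψ) && (ψ && !ψ)) <-> (ψ -> !φ) = 0 <-> 0 = 1
ψ || φ = 1/5 || 1/5 = 1/5
ψ <-> ψ = 1/5 <-> 1/5 = 1
ψ <-> φ = 1/5 <-> 1/5 = 1
(ψ <-> ψ) -> (ψ <-> φ) = 1 -> 1 = 1
φ && φ = 1/5 && 1/5 = 1/5
((ψ <-> ψ) -> (ψ <-> φ)) -> (φ && φ) = 1 -> 1/5 = 1/5
(ψ || φ) || (((ψ <-> ψ) -> (ψ <-> φ)) -> (φ && φ)) = 1/5 || 1/5 = 1/5
((!(φ <-> ψ) && (ψ && !ψ)) <-> (ψ -> !φ)) -> ((ψ || φ) || (((ψ <-> ψ) -> (ψ <-> φ)) -> (φ && φ))) = 1 -> 1/5 = 1/5
No assignment yields a value below 1/5, so this is the minimum.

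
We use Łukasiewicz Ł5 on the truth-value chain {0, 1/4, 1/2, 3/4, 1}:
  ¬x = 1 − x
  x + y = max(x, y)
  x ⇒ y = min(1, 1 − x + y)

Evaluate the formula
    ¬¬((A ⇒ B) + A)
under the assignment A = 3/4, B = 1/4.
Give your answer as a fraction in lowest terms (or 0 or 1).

3/4

A ⇒ B = 3/4 ⇒ 1/4 = 1/2
(A ⇒ B) + A = 1/2 + 3/4 = 3/4
¬((A ⇒ B) + A) = ¬3/4 = 1/4
¬¬((A ⇒ B) + A) = ¬1/4 = 3/4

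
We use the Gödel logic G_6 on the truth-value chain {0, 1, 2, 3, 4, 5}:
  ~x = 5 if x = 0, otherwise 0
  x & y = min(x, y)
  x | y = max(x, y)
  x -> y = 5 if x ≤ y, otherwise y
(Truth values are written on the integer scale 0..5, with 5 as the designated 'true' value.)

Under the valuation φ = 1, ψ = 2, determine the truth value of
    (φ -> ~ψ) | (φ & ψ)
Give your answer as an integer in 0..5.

~ψ = ~2 = 0
φ -> ~ψ = 1 -> 0 = 0
φ & ψ = 1 & 2 = 1
(φ -> ~ψ) | (φ & ψ) = 0 | 1 = 1

1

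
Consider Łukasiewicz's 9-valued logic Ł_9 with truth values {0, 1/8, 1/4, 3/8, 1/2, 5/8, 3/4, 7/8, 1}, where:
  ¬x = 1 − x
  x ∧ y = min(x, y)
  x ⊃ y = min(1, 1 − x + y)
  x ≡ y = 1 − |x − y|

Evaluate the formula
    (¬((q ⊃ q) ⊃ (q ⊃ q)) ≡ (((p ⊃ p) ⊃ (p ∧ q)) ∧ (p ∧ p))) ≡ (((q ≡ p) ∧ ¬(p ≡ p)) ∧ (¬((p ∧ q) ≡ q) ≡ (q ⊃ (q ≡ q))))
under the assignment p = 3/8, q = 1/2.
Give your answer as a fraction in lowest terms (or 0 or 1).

q ⊃ q = 1/2 ⊃ 1/2 = 1
q ⊃ q = 1/2 ⊃ 1/2 = 1
(q ⊃ q) ⊃ (q ⊃ q) = 1 ⊃ 1 = 1
¬((q ⊃ q) ⊃ (q ⊃ q)) = ¬1 = 0
p ⊃ p = 3/8 ⊃ 3/8 = 1
p ∧ q = 3/8 ∧ 1/2 = 3/8
(p ⊃ p) ⊃ (p ∧ q) = 1 ⊃ 3/8 = 3/8
p ∧ p = 3/8 ∧ 3/8 = 3/8
((p ⊃ p) ⊃ (p ∧ q)) ∧ (p ∧ p) = 3/8 ∧ 3/8 = 3/8
¬((q ⊃ q) ⊃ (q ⊃ q)) ≡ (((p ⊃ p) ⊃ (p ∧ q)) ∧ (p ∧ p)) = 0 ≡ 3/8 = 5/8
q ≡ p = 1/2 ≡ 3/8 = 7/8
p ≡ p = 3/8 ≡ 3/8 = 1
¬(p ≡ p) = ¬1 = 0
(q ≡ p) ∧ ¬(p ≡ p) = 7/8 ∧ 0 = 0
p ∧ q = 3/8 ∧ 1/2 = 3/8
(p ∧ q) ≡ q = 3/8 ≡ 1/2 = 7/8
¬((p ∧ q) ≡ q) = ¬7/8 = 1/8
q ≡ q = 1/2 ≡ 1/2 = 1
q ⊃ (q ≡ q) = 1/2 ⊃ 1 = 1
¬((p ∧ q) ≡ q) ≡ (q ⊃ (q ≡ q)) = 1/8 ≡ 1 = 1/8
((q ≡ p) ∧ ¬(p ≡ p)) ∧ (¬((p ∧ q) ≡ q) ≡ (q ⊃ (q ≡ q))) = 0 ∧ 1/8 = 0
(¬((q ⊃ q) ⊃ (q ⊃ q)) ≡ (((p ⊃ p) ⊃ (p ∧ q)) ∧ (p ∧ p))) ≡ (((q ≡ p) ∧ ¬(p ≡ p)) ∧ (¬((p ∧ q) ≡ q) ≡ (q ⊃ (q ≡ q)))) = 5/8 ≡ 0 = 3/8

3/8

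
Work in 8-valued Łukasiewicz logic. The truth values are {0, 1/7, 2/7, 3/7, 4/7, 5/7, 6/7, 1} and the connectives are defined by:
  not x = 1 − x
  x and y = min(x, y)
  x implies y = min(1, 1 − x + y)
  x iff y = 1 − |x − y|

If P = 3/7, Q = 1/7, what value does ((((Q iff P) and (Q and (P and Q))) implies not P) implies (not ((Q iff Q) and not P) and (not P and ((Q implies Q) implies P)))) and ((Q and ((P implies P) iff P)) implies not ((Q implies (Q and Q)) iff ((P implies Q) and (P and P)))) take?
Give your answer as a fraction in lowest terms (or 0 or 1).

3/7

Q iff P = 1/7 iff 3/7 = 5/7
P and Q = 3/7 and 1/7 = 1/7
Q and (P and Q) = 1/7 and 1/7 = 1/7
(Q iff P) and (Q and (P and Q)) = 5/7 and 1/7 = 1/7
not P = not 3/7 = 4/7
((Q iff P) and (Q and (P and Q))) implies not P = 1/7 implies 4/7 = 1
Q iff Q = 1/7 iff 1/7 = 1
not P = not 3/7 = 4/7
(Q iff Q) and not P = 1 and 4/7 = 4/7
not ((Q iff Q) and not P) = not 4/7 = 3/7
not P = not 3/7 = 4/7
Q implies Q = 1/7 implies 1/7 = 1
(Q implies Q) implies P = 1 implies 3/7 = 3/7
not P and ((Q implies Q) implies P) = 4/7 and 3/7 = 3/7
not ((Q iff Q) and not P) and (not P and ((Q implies Q) implies P)) = 3/7 and 3/7 = 3/7
(((Q iff P) and (Q and (P and Q))) implies not P) implies (not ((Q iff Q) and not P) and (not P and ((Q implies Q) implies P))) = 1 implies 3/7 = 3/7
P implies P = 3/7 implies 3/7 = 1
(P implies P) iff P = 1 iff 3/7 = 3/7
Q and ((P implies P) iff P) = 1/7 and 3/7 = 1/7
Q and Q = 1/7 and 1/7 = 1/7
Q implies (Q and Q) = 1/7 implies 1/7 = 1
P implies Q = 3/7 implies 1/7 = 5/7
P and P = 3/7 and 3/7 = 3/7
(P implies Q) and (P and P) = 5/7 and 3/7 = 3/7
(Q implies (Q and Q)) iff ((P implies Q) and (P and P)) = 1 iff 3/7 = 3/7
not ((Q implies (Q and Q)) iff ((P implies Q) and (P and P))) = not 3/7 = 4/7
(Q and ((P implies P) iff P)) implies not ((Q implies (Q and Q)) iff ((P implies Q) and (P and P))) = 1/7 implies 4/7 = 1
((((Q iff P) and (Q and (P and Q))) implies not P) implies (not ((Q iff Q) and not P) and (not P and ((Q implies Q) implies P)))) and ((Q and ((P implies P) iff P)) implies not ((Q implies (Q and Q)) iff ((P implies Q) and (P and P)))) = 3/7 and 1 = 3/7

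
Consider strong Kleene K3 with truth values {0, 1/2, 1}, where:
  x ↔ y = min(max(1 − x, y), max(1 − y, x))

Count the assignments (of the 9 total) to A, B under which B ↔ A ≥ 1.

A = 0, B = 0 ↦ 1  ≥
A = 0, B = 1/2 ↦ 1/2  <
A = 0, B = 1 ↦ 0  <
A = 1/2, B = 0 ↦ 1/2  <
A = 1/2, B = 1/2 ↦ 1/2  <
A = 1/2, B = 1 ↦ 1/2  <
A = 1, B = 0 ↦ 0  <
A = 1, B = 1/2 ↦ 1/2  <
A = 1, B = 1 ↦ 1  ≥
So 2 of the 9 assignments meet the threshold.

2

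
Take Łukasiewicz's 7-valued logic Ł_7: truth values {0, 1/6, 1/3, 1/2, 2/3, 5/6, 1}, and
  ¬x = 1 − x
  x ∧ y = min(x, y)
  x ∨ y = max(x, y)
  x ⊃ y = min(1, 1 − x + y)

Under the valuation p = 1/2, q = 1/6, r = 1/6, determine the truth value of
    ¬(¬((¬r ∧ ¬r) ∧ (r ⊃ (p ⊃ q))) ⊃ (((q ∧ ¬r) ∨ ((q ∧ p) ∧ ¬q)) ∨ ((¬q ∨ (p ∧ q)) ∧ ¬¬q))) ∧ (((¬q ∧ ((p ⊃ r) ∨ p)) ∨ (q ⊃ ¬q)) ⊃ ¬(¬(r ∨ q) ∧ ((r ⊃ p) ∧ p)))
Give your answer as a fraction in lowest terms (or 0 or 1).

¬r = ¬1/6 = 5/6
¬r = ¬1/6 = 5/6
¬r ∧ ¬r = 5/6 ∧ 5/6 = 5/6
p ⊃ q = 1/2 ⊃ 1/6 = 2/3
r ⊃ (p ⊃ q) = 1/6 ⊃ 2/3 = 1
(¬r ∧ ¬r) ∧ (r ⊃ (p ⊃ q)) = 5/6 ∧ 1 = 5/6
¬((¬r ∧ ¬r) ∧ (r ⊃ (p ⊃ q))) = ¬5/6 = 1/6
¬r = ¬1/6 = 5/6
q ∧ ¬r = 1/6 ∧ 5/6 = 1/6
q ∧ p = 1/6 ∧ 1/2 = 1/6
¬q = ¬1/6 = 5/6
(q ∧ p) ∧ ¬q = 1/6 ∧ 5/6 = 1/6
(q ∧ ¬r) ∨ ((q ∧ p) ∧ ¬q) = 1/6 ∨ 1/6 = 1/6
¬q = ¬1/6 = 5/6
p ∧ q = 1/2 ∧ 1/6 = 1/6
¬q ∨ (p ∧ q) = 5/6 ∨ 1/6 = 5/6
¬q = ¬1/6 = 5/6
¬¬q = ¬5/6 = 1/6
(¬q ∨ (p ∧ q)) ∧ ¬¬q = 5/6 ∧ 1/6 = 1/6
((q ∧ ¬r) ∨ ((q ∧ p) ∧ ¬q)) ∨ ((¬q ∨ (p ∧ q)) ∧ ¬¬q) = 1/6 ∨ 1/6 = 1/6
¬((¬r ∧ ¬r) ∧ (r ⊃ (p ⊃ q))) ⊃ (((q ∧ ¬r) ∨ ((q ∧ p) ∧ ¬q)) ∨ ((¬q ∨ (p ∧ q)) ∧ ¬¬q)) = 1/6 ⊃ 1/6 = 1
¬(¬((¬r ∧ ¬r) ∧ (r ⊃ (p ⊃ q))) ⊃ (((q ∧ ¬r) ∨ ((q ∧ p) ∧ ¬q)) ∨ ((¬q ∨ (p ∧ q)) ∧ ¬¬q))) = ¬1 = 0
¬q = ¬1/6 = 5/6
p ⊃ r = 1/2 ⊃ 1/6 = 2/3
(p ⊃ r) ∨ p = 2/3 ∨ 1/2 = 2/3
¬q ∧ ((p ⊃ r) ∨ p) = 5/6 ∧ 2/3 = 2/3
¬q = ¬1/6 = 5/6
q ⊃ ¬q = 1/6 ⊃ 5/6 = 1
(¬q ∧ ((p ⊃ r) ∨ p)) ∨ (q ⊃ ¬q) = 2/3 ∨ 1 = 1
r ∨ q = 1/6 ∨ 1/6 = 1/6
¬(r ∨ q) = ¬1/6 = 5/6
r ⊃ p = 1/6 ⊃ 1/2 = 1
(r ⊃ p) ∧ p = 1 ∧ 1/2 = 1/2
¬(r ∨ q) ∧ ((r ⊃ p) ∧ p) = 5/6 ∧ 1/2 = 1/2
¬(¬(r ∨ q) ∧ ((r ⊃ p) ∧ p)) = ¬1/2 = 1/2
((¬q ∧ ((p ⊃ r) ∨ p)) ∨ (q ⊃ ¬q)) ⊃ ¬(¬(r ∨ q) ∧ ((r ⊃ p) ∧ p)) = 1 ⊃ 1/2 = 1/2
¬(¬((¬r ∧ ¬r) ∧ (r ⊃ (p ⊃ q))) ⊃ (((q ∧ ¬r) ∨ ((q ∧ p) ∧ ¬q)) ∨ ((¬q ∨ (p ∧ q)) ∧ ¬¬q))) ∧ (((¬q ∧ ((p ⊃ r) ∨ p)) ∨ (q ⊃ ¬q)) ⊃ ¬(¬(r ∨ q) ∧ ((r ⊃ p) ∧ p))) = 0 ∧ 1/2 = 0

0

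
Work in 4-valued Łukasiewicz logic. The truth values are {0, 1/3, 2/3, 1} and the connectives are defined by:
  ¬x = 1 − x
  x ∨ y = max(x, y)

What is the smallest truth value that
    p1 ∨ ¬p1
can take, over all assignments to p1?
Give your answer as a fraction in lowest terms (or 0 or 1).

Take p1 = 1/3:
¬p1 = ¬1/3 = 2/3
p1 ∨ ¬p1 = 1/3 ∨ 2/3 = 2/3
No assignment yields a value below 2/3, so this is the minimum.

2/3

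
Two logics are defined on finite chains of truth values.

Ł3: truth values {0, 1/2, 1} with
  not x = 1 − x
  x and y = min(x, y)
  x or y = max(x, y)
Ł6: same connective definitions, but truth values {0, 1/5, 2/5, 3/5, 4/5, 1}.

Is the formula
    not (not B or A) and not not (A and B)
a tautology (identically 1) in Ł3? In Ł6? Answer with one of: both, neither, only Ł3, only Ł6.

In Ł3: at A = 0, B = 0 the value is 0 — not a tautology.
In Ł6: at A = 0, B = 0 the value is 0 — not a tautology.

neither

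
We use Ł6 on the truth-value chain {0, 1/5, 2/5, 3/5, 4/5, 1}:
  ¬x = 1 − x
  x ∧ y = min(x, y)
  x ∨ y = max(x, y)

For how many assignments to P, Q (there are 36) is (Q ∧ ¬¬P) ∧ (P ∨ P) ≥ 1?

1

value 1: 1 assignment (counts)
value 4/5: 3 assignments
value 3/5: 5 assignments
value 2/5: 7 assignments
value 1/5: 9 assignments
value 0: 11 assignments
So 1 of the 36 assignments meets the threshold.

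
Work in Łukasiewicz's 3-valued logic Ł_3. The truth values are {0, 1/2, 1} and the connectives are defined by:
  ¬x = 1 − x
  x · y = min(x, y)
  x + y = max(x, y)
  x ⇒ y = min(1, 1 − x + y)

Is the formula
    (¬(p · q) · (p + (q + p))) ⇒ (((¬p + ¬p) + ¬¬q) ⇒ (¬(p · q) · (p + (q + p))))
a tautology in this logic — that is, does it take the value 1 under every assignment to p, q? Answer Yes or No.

Yes

p = 0, q = 0 ↦ 1
p = 0, q = 1/2 ↦ 1
p = 0, q = 1 ↦ 1
p = 1/2, q = 0 ↦ 1
p = 1/2, q = 1/2 ↦ 1
p = 1/2, q = 1 ↦ 1
p = 1, q = 0 ↦ 1
p = 1, q = 1/2 ↦ 1
p = 1, q = 1 ↦ 1
Every assignment gives a value ≥ 1.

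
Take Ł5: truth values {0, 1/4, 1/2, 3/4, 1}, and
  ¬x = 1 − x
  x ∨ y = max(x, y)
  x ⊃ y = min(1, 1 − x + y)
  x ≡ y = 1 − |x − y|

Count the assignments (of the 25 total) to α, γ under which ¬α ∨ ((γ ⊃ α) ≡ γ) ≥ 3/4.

15

value 1: 7 assignments (counts)
value 3/4: 8 assignments (counts)
value 1/2: 6 assignments
value 1/4: 3 assignments
value 0: 1 assignment
So 15 of the 25 assignments meet the threshold.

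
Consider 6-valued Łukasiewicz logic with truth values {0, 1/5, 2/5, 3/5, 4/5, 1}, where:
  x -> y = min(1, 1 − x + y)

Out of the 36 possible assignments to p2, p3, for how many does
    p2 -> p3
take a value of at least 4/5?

26

value 1: 21 assignments (counts)
value 4/5: 5 assignments (counts)
value 3/5: 4 assignments
value 2/5: 3 assignments
value 1/5: 2 assignments
value 0: 1 assignment
So 26 of the 36 assignments meet the threshold.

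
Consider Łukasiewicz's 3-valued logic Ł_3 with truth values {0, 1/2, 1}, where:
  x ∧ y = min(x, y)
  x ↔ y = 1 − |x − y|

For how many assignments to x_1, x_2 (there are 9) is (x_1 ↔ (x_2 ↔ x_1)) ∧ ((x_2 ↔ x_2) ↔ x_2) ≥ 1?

x_1 = 0, x_2 = 0 ↦ 0  <
x_1 = 0, x_2 = 1/2 ↦ 1/2  <
x_1 = 0, x_2 = 1 ↦ 1  ≥
x_1 = 1/2, x_2 = 0 ↦ 0  <
x_1 = 1/2, x_2 = 1/2 ↦ 1/2  <
x_1 = 1/2, x_2 = 1 ↦ 1  ≥
x_1 = 1, x_2 = 0 ↦ 0  <
x_1 = 1, x_2 = 1/2 ↦ 1/2  <
x_1 = 1, x_2 = 1 ↦ 1  ≥
So 3 of the 9 assignments meet the threshold.

3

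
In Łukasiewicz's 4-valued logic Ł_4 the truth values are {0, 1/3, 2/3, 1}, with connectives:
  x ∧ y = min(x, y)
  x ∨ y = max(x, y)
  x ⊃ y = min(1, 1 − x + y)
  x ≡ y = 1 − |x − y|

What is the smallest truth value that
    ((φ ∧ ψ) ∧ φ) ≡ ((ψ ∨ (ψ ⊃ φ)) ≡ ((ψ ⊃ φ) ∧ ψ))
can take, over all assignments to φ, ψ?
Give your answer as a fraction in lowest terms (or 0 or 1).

1/3

Take φ = 0, ψ = 1/3:
φ ∧ ψ = 0 ∧ 1/3 = 0
(φ ∧ ψ) ∧ φ = 0 ∧ 0 = 0
ψ ⊃ φ = 1/3 ⊃ 0 = 2/3
ψ ∨ (ψ ⊃ φ) = 1/3 ∨ 2/3 = 2/3
ψ ⊃ φ = 1/3 ⊃ 0 = 2/3
(ψ ⊃ φ) ∧ ψ = 2/3 ∧ 1/3 = 1/3
(ψ ∨ (ψ ⊃ φ)) ≡ ((ψ ⊃ φ) ∧ ψ) = 2/3 ≡ 1/3 = 2/3
((φ ∧ ψ) ∧ φ) ≡ ((ψ ∨ (ψ ⊃ φ)) ≡ ((ψ ⊃ φ) ∧ ψ)) = 0 ≡ 2/3 = 1/3
No assignment yields a value below 1/3, so this is the minimum.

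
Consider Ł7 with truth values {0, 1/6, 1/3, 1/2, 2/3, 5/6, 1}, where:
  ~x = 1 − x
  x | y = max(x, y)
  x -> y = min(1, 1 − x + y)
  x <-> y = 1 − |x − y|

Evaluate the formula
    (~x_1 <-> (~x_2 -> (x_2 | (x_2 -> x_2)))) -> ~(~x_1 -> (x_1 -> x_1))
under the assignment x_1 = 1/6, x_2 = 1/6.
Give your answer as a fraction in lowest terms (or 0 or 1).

~x_1 = ~1/6 = 5/6
~x_2 = ~1/6 = 5/6
x_2 -> x_2 = 1/6 -> 1/6 = 1
x_2 | (x_2 -> x_2) = 1/6 | 1 = 1
~x_2 -> (x_2 | (x_2 -> x_2)) = 5/6 -> 1 = 1
~x_1 <-> (~x_2 -> (x_2 | (x_2 -> x_2))) = 5/6 <-> 1 = 5/6
~x_1 = ~1/6 = 5/6
x_1 -> x_1 = 1/6 -> 1/6 = 1
~x_1 -> (x_1 -> x_1) = 5/6 -> 1 = 1
~(~x_1 -> (x_1 -> x_1)) = ~1 = 0
(~x_1 <-> (~x_2 -> (x_2 | (x_2 -> x_2)))) -> ~(~x_1 -> (x_1 -> x_1)) = 5/6 -> 0 = 1/6

1/6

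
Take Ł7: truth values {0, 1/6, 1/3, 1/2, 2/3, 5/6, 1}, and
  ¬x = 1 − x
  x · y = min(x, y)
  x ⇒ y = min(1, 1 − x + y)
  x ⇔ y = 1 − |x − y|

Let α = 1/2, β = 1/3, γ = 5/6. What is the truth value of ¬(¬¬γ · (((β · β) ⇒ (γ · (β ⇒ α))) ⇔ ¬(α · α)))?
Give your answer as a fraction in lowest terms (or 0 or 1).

¬γ = ¬5/6 = 1/6
¬¬γ = ¬1/6 = 5/6
β · β = 1/3 · 1/3 = 1/3
β ⇒ α = 1/3 ⇒ 1/2 = 1
γ · (β ⇒ α) = 5/6 · 1 = 5/6
(β · β) ⇒ (γ · (β ⇒ α)) = 1/3 ⇒ 5/6 = 1
α · α = 1/2 · 1/2 = 1/2
¬(α · α) = ¬1/2 = 1/2
((β · β) ⇒ (γ · (β ⇒ α))) ⇔ ¬(α · α) = 1 ⇔ 1/2 = 1/2
¬¬γ · (((β · β) ⇒ (γ · (β ⇒ α))) ⇔ ¬(α · α)) = 5/6 · 1/2 = 1/2
¬(¬¬γ · (((β · β) ⇒ (γ · (β ⇒ α))) ⇔ ¬(α · α))) = ¬1/2 = 1/2

1/2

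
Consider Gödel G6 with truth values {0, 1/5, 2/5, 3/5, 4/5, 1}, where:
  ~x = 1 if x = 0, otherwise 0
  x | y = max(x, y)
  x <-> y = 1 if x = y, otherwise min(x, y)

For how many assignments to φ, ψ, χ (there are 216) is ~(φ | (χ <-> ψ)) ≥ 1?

10

value 1: 10 assignments (counts)
value 0: 206 assignments
So 10 of the 216 assignments meet the threshold.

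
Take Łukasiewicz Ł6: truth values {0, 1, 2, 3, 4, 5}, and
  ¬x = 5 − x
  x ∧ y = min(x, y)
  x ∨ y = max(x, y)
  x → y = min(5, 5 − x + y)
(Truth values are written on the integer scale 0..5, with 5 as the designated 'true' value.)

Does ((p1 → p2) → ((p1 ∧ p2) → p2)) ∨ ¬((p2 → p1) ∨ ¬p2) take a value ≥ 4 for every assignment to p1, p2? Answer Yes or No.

Yes

At p1 = 1, p2 = 5, for instance:
p1 → p2 = 1 → 5 = 5
p1 ∧ p2 = 1 ∧ 5 = 1
(p1 ∧ p2) → p2 = 1 → 5 = 5
(p1 → p2) → ((p1 ∧ p2) → p2) = 5 → 5 = 5
p2 → p1 = 5 → 1 = 1
¬p2 = ¬5 = 0
(p2 → p1) ∨ ¬p2 = 1 ∨ 0 = 1
¬((p2 → p1) ∨ ¬p2) = ¬1 = 4
((p1 → p2) → ((p1 ∧ p2) → p2)) ∨ ¬((p2 → p1) ∨ ¬p2) = 5 ∨ 4 = 5
and checking the remaining 35 assignments likewise gives ≥ 4 in every case.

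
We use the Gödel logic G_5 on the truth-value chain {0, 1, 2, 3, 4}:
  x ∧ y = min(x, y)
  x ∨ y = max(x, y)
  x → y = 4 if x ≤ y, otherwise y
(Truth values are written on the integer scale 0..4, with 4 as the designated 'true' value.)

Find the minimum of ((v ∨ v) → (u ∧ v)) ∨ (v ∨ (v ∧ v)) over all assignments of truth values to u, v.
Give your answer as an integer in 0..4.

Take u = 0, v = 1:
v ∨ v = 1 ∨ 1 = 1
u ∧ v = 0 ∧ 1 = 0
(v ∨ v) → (u ∧ v) = 1 → 0 = 0
v ∧ v = 1 ∧ 1 = 1
v ∨ (v ∧ v) = 1 ∨ 1 = 1
((v ∨ v) → (u ∧ v)) ∨ (v ∨ (v ∧ v)) = 0 ∨ 1 = 1
No assignment yields a value below 1, so this is the minimum.

1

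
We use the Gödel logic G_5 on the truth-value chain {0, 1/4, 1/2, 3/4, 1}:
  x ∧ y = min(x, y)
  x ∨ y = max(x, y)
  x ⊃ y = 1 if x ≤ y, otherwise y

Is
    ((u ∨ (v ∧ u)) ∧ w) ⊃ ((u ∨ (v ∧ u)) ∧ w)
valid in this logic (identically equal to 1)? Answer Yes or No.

Yes

At u = 3/4, v = 1/2, w = 1/2, for instance:
v ∧ u = 1/2 ∧ 3/4 = 1/2
u ∨ (v ∧ u) = 3/4 ∨ 1/2 = 3/4
(u ∨ (v ∧ u)) ∧ w = 3/4 ∧ 1/2 = 1/2
((u ∨ (v ∧ u)) ∧ w) ⊃ ((u ∨ (v ∧ u)) ∧ w) = 1/2 ⊃ 1/2 = 1
and checking the remaining 124 assignments likewise gives ≥ 1 in every case.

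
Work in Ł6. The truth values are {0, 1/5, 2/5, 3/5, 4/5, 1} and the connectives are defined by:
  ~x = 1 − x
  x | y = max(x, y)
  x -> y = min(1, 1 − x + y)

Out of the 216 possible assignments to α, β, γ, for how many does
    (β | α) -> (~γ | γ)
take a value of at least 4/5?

value 1: 154 assignments (counts)
value 4/5: 40 assignments (counts)
value 3/5: 22 assignments
So 194 of the 216 assignments meet the threshold.

194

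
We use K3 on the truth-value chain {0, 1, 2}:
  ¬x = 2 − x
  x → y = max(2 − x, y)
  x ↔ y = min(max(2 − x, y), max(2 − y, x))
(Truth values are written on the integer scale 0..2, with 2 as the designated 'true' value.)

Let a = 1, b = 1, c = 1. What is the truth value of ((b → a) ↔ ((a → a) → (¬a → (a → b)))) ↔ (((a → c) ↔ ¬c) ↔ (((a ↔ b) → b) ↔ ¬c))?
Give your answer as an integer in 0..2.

b → a = 1 → 1 = 1
a → a = 1 → 1 = 1
¬a = ¬1 = 1
a → b = 1 → 1 = 1
¬a → (a → b) = 1 → 1 = 1
(a → a) → (¬a → (a → b)) = 1 → 1 = 1
(b → a) ↔ ((a → a) → (¬a → (a → b))) = 1 ↔ 1 = 1
a → c = 1 → 1 = 1
¬c = ¬1 = 1
(a → c) ↔ ¬c = 1 ↔ 1 = 1
a ↔ b = 1 ↔ 1 = 1
(a ↔ b) → b = 1 → 1 = 1
¬c = ¬1 = 1
((a ↔ b) → b) ↔ ¬c = 1 ↔ 1 = 1
((a → c) ↔ ¬c) ↔ (((a ↔ b) → b) ↔ ¬c) = 1 ↔ 1 = 1
((b → a) ↔ ((a → a) → (¬a → (a → b)))) ↔ (((a → c) ↔ ¬c) ↔ (((a ↔ b) → b) ↔ ¬c)) = 1 ↔ 1 = 1

1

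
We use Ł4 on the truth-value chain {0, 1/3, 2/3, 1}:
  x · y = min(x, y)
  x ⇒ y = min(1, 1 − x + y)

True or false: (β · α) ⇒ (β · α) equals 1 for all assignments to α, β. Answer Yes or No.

α = 0, β = 0 ↦ 1
α = 0, β = 1/3 ↦ 1
α = 0, β = 2/3 ↦ 1
α = 0, β = 1 ↦ 1
α = 1/3, β = 0 ↦ 1
α = 1/3, β = 1/3 ↦ 1
α = 1/3, β = 2/3 ↦ 1
α = 1/3, β = 1 ↦ 1
α = 2/3, β = 0 ↦ 1
α = 2/3, β = 1/3 ↦ 1
α = 2/3, β = 2/3 ↦ 1
α = 2/3, β = 1 ↦ 1
α = 1, β = 0 ↦ 1
α = 1, β = 1/3 ↦ 1
α = 1, β = 2/3 ↦ 1
α = 1, β = 1 ↦ 1
Every assignment gives a value ≥ 1.

Yes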